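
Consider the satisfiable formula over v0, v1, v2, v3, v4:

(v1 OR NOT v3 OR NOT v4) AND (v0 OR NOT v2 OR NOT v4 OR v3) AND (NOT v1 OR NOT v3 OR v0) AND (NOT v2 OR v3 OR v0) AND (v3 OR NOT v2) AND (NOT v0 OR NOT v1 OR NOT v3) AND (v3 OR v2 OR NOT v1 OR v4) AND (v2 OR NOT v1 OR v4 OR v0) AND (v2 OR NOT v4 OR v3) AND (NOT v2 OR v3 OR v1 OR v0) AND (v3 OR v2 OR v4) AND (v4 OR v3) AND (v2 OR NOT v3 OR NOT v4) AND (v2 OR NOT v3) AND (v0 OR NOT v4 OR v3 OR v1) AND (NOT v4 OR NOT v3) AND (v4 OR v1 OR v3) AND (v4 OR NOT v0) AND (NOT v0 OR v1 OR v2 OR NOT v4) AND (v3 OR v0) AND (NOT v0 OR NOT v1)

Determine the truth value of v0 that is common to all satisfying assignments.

Suppose v0 = true.
Unit clause (v4) forces v4 = true.
Unit clause (NOT v3) forces v3 = false.
Unit clause (NOT v2) forces v2 = false.
Now (v2) is unsatisfied and unit — conflict.
So every satisfying assignment has v0 = False.

False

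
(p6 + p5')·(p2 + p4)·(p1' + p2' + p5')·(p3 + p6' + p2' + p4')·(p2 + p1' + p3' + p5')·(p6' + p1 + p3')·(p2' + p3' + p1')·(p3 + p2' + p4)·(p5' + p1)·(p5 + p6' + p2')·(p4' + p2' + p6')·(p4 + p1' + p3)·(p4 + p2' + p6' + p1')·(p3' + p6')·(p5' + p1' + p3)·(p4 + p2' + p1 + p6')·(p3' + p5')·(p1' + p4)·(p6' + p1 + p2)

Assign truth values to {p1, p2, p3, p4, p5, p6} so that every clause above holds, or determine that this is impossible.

p1: 0; p2: 1; p3: 1; p4: 1; p5: 0; p6: 0

Case p6 = 0:
Unit clause (p5') forces p5 = 0.
Case p2 = 1:
Case p3 = 1:
Unit clause (p1') forces p1 = 0.
No clause remains; p4 is free.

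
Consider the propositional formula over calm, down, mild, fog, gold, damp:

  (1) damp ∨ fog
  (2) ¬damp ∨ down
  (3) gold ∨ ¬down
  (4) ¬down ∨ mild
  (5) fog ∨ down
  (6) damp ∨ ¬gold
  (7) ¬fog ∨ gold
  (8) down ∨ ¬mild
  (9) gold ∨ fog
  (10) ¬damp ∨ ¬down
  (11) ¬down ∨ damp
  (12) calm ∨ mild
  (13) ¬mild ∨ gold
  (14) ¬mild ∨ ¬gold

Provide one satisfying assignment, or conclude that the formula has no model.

UNSATISFIABLE

Suppose damp = True.
From the singleton clause (down), down = True.
That conflicts with the unit clause (¬down).
That branch fails; take damp = False instead.
From the singleton clause (fog), fog = True.
From the singleton clause (¬gold), gold = False.
That conflicts with the unit clause (gold).
Either choice for damp ends in contradiction.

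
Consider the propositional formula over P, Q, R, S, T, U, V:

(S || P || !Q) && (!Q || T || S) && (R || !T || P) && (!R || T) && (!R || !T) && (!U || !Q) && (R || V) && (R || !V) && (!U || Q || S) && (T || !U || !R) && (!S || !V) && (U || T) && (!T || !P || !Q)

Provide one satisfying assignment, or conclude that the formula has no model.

Branch on R: set R = false.
The clause (V) is unit, so V = true.
That conflicts with the unit clause (!V).
Undo R and try R = true.
The clause (T) is unit, so T = true.
That conflicts with the unit clause (!T).
Both values of R lead to a conflict.

UNSATISFIABLE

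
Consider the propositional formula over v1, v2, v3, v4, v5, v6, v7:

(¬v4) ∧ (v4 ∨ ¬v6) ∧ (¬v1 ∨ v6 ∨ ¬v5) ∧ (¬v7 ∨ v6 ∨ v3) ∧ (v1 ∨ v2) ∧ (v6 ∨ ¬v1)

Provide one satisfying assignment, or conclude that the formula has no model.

Unit clause (¬v4) forces v4 = False.
Unit clause (¬v6) forces v6 = False.
Unit clause (¬v1) forces v1 = False.
Unit clause (v2) forces v2 = True.
Try v7 = True.
Unit clause (v3) forces v3 = True.
Every clause is now satisfied; v5 is unconstrained.

v1=False; v2=True; v3=True; v4=False; v5=False; v6=False; v7=True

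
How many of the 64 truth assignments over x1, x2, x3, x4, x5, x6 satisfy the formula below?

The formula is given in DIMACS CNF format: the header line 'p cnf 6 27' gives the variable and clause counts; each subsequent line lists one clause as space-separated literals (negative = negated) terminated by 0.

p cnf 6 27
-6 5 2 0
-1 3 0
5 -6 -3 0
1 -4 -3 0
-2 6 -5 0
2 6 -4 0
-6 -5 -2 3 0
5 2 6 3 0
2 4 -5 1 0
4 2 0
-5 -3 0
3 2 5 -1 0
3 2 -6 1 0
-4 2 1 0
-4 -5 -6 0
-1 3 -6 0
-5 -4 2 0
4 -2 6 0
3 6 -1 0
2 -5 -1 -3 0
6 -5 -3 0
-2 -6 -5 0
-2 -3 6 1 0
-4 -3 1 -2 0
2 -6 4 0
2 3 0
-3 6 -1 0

There are 2^6 = 64 truth assignments over (x1, x2, x3, x4, x5, x6).
Split on x1. With x1 = True, the clauses containing x1 are satisfied and ¬x1 drops from the rest; 0 of the 2^5 = 32 assignments to the other variables satisfy what remains.
With x1 = False, by the same count on the reduced clause set, 3 assignments work.
(One model: x1=F, x2=T, x3=F, x4=F, x5=F, x6=T.)
Total: 0 + 3 = 3.

3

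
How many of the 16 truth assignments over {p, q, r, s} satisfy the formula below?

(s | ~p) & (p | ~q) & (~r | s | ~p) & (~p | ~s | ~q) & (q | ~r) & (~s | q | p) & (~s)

1

There are 2^4 = 16 truth assignments over (p, q, r, s).
Check each against the 7 clauses (columns in the order p, q, r, s):
  F F F F  ✓ satisfies all
  F F F T  ✗ fails (~s | q | p)
  F F T F  ✗ fails (q | ~r)
  F F T T  ✗ fails (q | ~r)
  F T F F  ✗ fails (p | ~q)
  F T F T  ✗ fails (p | ~q)
  F T T F  ✗ fails (p | ~q)
  F T T T  ✗ fails (p | ~q)
  T F F F  ✗ fails (s | ~p)
  T F F T  ✗ fails (~s)
  T F T F  ✗ fails (s | ~p)
  T F T T  ✗ fails (q | ~r)
  T T F F  ✗ fails (s | ~p)
  T T F T  ✗ fails (~p | ~s | ~q)
  T T T F  ✗ fails (s | ~p)
  T T T T  ✗ fails (~p | ~s | ~q)
1 of the 16 rows is a model.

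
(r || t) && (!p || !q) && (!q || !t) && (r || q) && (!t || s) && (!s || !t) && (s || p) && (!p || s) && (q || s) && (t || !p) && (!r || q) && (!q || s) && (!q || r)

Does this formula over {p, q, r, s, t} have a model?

Yes, satisfiable

Suppose r = true.
(q) alone gives q = true.
(!p) alone gives p = false.
(!t) alone gives t = false.
(s) alone gives s = true.
Every clause now holds.
A satisfying assignment: p: false, q: true, r: true, s: true, t: false.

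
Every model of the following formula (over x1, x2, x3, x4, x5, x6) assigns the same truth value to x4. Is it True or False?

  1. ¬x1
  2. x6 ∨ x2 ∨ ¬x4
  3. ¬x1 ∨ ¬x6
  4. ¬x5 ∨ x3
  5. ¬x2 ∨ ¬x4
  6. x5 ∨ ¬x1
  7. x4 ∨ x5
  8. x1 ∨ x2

Suppose x4 = True.
From the singleton clause (¬x1), x1 = False.
From the singleton clause (¬x2), x2 = False.
But (x2) is also a unit clause — contradiction.
So every satisfying assignment has x4 = False.

False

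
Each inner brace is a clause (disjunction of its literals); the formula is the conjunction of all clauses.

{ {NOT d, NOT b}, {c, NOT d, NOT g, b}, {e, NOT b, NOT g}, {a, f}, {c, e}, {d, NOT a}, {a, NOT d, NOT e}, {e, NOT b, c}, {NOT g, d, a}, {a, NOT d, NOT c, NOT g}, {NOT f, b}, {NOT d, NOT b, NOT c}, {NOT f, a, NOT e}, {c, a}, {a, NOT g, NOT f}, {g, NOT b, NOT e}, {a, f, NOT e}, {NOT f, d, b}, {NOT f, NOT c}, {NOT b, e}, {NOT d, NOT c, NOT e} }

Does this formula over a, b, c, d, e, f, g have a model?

Case d = true:
(NOT b) alone gives b = false.
(NOT f) alone gives f = false.
(a) alone gives a = true.
Case c = false:
(NOT g) alone gives g = false.
(e) alone gives e = true.
All clauses are satisfied.
A satisfying assignment: a=true,  b=false,  c=false,  d=true,  e=true,  f=false,  g=false.

Yes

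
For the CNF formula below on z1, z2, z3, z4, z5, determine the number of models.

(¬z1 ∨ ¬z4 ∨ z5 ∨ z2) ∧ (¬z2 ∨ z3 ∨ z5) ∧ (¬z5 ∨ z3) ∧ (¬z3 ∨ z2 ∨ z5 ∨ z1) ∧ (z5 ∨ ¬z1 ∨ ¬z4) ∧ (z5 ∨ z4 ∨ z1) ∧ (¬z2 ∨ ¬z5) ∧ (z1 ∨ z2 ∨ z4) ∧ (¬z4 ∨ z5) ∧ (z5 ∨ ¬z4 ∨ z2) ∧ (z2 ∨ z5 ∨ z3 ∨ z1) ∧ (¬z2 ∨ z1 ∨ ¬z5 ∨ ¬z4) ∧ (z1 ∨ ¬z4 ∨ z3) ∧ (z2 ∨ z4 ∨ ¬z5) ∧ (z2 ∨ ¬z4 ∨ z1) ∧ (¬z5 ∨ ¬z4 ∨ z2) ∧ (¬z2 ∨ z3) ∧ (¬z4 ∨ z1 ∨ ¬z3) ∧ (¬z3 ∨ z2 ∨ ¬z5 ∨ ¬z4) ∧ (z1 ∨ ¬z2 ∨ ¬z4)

3

There are 2^5 = 32 truth assignments over (z1, z2, z3, z4, z5).
Split on z3. With z3 = True, the clauses containing z3 are satisfied and ¬z3 drops from the rest; 2 of the 2^4 = 16 assignments to the other variables satisfy what remains.
With z3 = False, by the same count on the reduced clause set, 1 assignment works.
(One model: z1=T, z2=F, z3=F, z4=F, z5=F.)
Total: 2 + 1 = 3.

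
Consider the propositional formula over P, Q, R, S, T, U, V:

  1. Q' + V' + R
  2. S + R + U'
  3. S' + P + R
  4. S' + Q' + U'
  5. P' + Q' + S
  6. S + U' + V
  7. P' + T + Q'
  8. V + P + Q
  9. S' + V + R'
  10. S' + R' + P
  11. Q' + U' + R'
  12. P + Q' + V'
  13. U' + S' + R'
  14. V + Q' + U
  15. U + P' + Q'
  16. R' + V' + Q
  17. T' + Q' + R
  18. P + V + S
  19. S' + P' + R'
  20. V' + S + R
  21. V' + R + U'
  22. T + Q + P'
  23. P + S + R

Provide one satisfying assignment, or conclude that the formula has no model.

P: 1; Q: 0; R: 0; S: 0; T: 1; U: 0; V: 0

Branch on Q: set Q = 0.
Branch on V: set V = 0.
The clause (P) is unit, so P = 1.
The clause (T) is unit, so T = 1.
Branch on S: set S = 0.
The clause (U') is unit, so U = 0.
No clause remains; R is free.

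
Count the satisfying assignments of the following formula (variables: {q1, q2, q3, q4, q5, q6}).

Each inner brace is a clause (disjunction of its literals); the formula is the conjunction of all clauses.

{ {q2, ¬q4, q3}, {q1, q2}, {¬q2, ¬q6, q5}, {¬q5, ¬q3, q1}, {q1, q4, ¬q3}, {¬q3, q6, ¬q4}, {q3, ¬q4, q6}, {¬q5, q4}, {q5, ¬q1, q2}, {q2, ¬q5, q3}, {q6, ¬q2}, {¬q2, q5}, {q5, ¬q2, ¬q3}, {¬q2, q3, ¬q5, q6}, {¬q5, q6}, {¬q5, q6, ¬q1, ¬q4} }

4

There are 2^6 = 64 truth assignments over (q1, q2, q3, q4, q5, q6).
Split on q5. With q5 = True, the clauses containing q5 are satisfied and ¬q5 drops from the rest; 4 of the 2^5 = 32 assignments to the other variables satisfy what remains.
With q5 = False, by the same count on the reduced clause set, 0 assignments work.
Total: 4 + 0 = 4.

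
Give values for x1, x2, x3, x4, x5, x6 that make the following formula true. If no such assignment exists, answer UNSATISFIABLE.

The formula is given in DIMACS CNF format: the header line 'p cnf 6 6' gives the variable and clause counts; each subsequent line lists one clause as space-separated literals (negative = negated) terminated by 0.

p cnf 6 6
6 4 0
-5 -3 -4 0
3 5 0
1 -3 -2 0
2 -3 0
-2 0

The clause (¬x2) is unit, so x2 = False.
The clause (¬x3) is unit, so x3 = False.
The clause (x5) is unit, so x5 = True.
Try x6 = True.
Every clause is now satisfied; x1, x4 are unconstrained.

x1 ↦ False; x2 ↦ False; x3 ↦ False; x4 ↦ False; x5 ↦ True; x6 ↦ True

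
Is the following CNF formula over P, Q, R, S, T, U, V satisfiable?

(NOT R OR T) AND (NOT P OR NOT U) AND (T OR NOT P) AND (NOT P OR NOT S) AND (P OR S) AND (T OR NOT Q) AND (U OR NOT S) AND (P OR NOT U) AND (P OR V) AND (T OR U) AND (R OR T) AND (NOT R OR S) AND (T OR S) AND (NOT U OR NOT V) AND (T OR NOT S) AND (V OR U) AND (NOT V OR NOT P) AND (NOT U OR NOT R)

Unsatisfiable

Branch on R: set R = false.
The clause (T) is unit, so T = true.
Branch on P: set P = false.
The clause (S) is unit, so S = true.
The clause (U) is unit, so U = true.
Now (NOT U) is unsatisfied and unit — conflict.
Backtrack on P: now try P = true.
The clause (NOT U) is unit, so U = false.
The clause (NOT S) is unit, so S = false.
The clause (V) is unit, so V = true.
Now (NOT V) is unsatisfied and unit — conflict.
Both values of P lead to a conflict.
Backtrack on R: now try R = true.
The clause (T) is unit, so T = true.
The clause (S) is unit, so S = true.
The clause (NOT P) is unit, so P = false.
The clause (U) is unit, so U = true.
Now (NOT U) is unsatisfied and unit — conflict.
Both values of R lead to a conflict.
No assignment satisfies every clause.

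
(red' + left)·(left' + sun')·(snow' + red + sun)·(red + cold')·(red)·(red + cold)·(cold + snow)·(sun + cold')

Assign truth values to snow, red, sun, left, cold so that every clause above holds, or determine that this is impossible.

snow: 1,  red: 1,  sun: 0,  left: 1,  cold: 0

(red) alone gives red = 1.
(left) alone gives left = 1.
(sun') alone gives sun = 0.
(cold') alone gives cold = 0.
(snow) alone gives snow = 1.
This assignment satisfies each clause.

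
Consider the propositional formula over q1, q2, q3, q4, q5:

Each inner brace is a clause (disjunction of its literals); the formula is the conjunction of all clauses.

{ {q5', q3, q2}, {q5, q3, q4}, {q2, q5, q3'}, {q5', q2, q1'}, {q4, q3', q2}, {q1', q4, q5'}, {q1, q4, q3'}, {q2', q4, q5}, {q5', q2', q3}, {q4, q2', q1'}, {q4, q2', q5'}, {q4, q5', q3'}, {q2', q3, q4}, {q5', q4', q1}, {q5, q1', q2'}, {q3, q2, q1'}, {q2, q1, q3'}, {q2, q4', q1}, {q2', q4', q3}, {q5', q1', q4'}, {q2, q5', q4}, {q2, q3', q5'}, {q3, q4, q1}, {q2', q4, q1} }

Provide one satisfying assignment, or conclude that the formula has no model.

q1: 0; q2: 1; q3: 1; q4: 1; q5: 0

Case q5 = 0:
Case q3 = 1:
The clause (q2) is unit, so q2 = 1.
The clause (q4) is unit, so q4 = 1.
The clause (q1') is unit, so q1 = 0.
This assignment satisfies each clause.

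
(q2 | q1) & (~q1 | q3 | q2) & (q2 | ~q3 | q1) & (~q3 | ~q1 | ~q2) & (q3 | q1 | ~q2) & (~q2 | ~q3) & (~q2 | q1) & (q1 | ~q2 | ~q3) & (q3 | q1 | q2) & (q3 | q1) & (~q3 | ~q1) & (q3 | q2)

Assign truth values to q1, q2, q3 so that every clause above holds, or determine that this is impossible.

q1=1; q2=1; q3=0

Case q2 = 1:
Unit clause (~q3) forces q3 = 0.
Unit clause (q1) forces q1 = 1.
All clauses are satisfied.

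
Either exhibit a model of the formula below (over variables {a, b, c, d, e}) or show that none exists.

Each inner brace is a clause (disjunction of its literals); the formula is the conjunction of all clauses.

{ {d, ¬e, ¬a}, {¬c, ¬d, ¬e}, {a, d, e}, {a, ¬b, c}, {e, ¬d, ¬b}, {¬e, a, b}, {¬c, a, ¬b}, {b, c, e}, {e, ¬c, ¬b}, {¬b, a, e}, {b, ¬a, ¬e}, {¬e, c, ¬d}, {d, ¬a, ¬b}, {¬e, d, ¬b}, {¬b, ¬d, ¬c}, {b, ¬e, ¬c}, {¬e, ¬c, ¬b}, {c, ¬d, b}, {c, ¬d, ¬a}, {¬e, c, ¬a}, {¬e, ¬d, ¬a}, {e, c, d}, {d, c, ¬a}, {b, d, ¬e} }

a=False,  b=False,  c=True,  d=True,  e=False

Case d = True:
Case c = True:
(¬e) alone gives e = False.
(¬b) alone gives b = False.
All clauses hold; a can take either value.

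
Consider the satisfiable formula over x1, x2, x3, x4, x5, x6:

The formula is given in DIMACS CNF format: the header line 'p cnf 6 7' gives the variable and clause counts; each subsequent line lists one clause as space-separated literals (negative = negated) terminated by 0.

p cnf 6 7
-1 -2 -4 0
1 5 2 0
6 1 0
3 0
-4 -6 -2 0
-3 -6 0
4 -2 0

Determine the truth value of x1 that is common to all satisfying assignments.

Suppose x1 = False.
From the singleton clause (x6), x6 = True.
From the singleton clause (x3), x3 = True.
Now (¬x3) is unsatisfied and unit — conflict.
So every satisfying assignment has x1 = True.

True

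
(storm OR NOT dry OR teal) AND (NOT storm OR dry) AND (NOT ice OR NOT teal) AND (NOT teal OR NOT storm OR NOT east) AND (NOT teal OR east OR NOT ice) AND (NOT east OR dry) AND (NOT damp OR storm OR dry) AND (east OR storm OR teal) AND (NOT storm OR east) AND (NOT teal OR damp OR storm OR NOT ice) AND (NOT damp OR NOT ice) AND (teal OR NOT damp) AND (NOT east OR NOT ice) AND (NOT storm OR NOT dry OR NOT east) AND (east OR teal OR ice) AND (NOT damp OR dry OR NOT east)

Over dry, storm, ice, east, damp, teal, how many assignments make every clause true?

There are 2^6 = 64 truth assignments over (dry, storm, ice, east, damp, teal).
Split on teal. With teal = true, the clauses containing teal are satisfied and NOT teal drops from the rest; 5 of the 2^5 = 32 assignments to the other variables satisfy what remains.
With teal = false, by the same count on the reduced clause set, 0 assignments work.
(One model: dry=F, storm=F, ice=F, east=F, damp=F, teal=T.)
Total: 5 + 0 = 5.

5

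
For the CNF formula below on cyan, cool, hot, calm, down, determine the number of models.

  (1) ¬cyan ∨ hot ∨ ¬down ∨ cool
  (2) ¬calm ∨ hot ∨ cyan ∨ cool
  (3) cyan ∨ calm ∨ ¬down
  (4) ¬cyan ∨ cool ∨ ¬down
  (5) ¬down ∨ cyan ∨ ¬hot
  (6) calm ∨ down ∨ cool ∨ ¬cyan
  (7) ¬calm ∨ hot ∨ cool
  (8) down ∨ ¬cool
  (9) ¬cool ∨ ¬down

There are 2^5 = 32 truth assignments over (cyan, cool, hot, calm, down).
Split on cool. With cool = True, the clauses containing cool are satisfied and ¬cool drops from the rest; 0 of the 2^4 = 16 assignments to the other variables satisfy what remains.
With cool = False, by the same count on the reduced clause set, 4 assignments work.
Total: 0 + 4 = 4.

4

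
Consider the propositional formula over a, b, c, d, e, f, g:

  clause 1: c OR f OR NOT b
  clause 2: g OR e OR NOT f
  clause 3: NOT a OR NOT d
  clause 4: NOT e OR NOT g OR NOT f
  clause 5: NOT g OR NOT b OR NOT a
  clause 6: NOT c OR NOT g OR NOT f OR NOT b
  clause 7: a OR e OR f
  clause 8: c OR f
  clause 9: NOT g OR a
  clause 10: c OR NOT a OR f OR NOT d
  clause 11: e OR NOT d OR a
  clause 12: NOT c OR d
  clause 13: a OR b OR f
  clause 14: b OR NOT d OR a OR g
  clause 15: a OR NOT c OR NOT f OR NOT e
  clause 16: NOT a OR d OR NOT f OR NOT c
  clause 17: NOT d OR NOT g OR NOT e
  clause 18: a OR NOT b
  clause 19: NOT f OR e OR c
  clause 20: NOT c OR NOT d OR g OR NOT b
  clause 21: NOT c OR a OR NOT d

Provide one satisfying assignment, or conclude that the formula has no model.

Suppose a = false.
From the singleton clause (NOT g), g = false.
From the singleton clause (NOT b), b = false.
From the singleton clause (f), f = true.
From the singleton clause (e), e = true.
From the singleton clause (NOT d), d = false.
From the singleton clause (NOT c), c = false.
This assignment satisfies each clause.

a ↦ false, b ↦ false, c ↦ false, d ↦ false, e ↦ true, f ↦ true, g ↦ false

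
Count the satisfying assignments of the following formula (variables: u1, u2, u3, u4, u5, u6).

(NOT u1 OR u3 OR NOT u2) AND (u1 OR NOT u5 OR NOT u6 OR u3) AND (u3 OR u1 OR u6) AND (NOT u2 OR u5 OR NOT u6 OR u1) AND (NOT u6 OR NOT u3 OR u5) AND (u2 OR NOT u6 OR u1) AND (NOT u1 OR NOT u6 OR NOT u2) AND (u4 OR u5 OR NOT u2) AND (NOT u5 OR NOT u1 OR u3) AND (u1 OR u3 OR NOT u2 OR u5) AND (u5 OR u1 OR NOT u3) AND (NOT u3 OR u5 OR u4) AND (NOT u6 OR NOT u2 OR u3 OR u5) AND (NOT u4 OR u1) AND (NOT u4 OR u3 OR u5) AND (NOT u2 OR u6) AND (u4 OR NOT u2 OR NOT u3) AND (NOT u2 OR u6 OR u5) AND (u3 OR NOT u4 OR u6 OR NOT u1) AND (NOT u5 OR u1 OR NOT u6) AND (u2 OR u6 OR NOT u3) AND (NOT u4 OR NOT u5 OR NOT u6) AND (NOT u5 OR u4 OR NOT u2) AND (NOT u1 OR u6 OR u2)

2

There are 2^6 = 64 truth assignments over (u1, u2, u3, u4, u5, u6).
Split on u6. With u6 = true, the clauses containing u6 are satisfied and NOT u6 drops from the rest; 2 of the 2^5 = 32 assignments to the other variables satisfy what remains.
With u6 = false, by the same count on the reduced clause set, 0 assignments work.
(One model: u1=T, u2=F, u3=F, u4=F, u5=F, u6=T.)
Total: 2 + 0 = 2.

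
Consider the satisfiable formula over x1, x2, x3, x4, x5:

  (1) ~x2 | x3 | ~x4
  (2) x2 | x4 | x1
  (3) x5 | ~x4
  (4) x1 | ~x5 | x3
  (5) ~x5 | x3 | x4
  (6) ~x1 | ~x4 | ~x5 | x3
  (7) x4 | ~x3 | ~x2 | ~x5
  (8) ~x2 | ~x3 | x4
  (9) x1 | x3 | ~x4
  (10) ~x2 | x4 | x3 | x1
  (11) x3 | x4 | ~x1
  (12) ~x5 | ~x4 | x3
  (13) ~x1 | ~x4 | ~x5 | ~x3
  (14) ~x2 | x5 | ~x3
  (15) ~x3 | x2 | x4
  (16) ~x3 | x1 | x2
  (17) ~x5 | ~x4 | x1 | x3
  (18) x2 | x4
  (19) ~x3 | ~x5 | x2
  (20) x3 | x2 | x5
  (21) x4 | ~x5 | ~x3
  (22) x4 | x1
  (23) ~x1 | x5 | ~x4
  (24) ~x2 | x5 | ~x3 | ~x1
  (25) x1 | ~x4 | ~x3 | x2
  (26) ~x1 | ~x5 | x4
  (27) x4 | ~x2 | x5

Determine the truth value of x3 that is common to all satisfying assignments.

True

Suppose x3 = 0.
Suppose x2 = 0.
(x4) alone gives x4 = 1.
(x5) alone gives x5 = 1.
Now (~x5) is unsatisfied and unit — conflict.
Backtrack on x2: now try x2 = 1.
(~x4) alone gives x4 = 0.
(~x5) alone gives x5 = 0.
Now (x5) is unsatisfied and unit — conflict.
Either choice for x2 ends in contradiction.
So every satisfying assignment has x3 = True.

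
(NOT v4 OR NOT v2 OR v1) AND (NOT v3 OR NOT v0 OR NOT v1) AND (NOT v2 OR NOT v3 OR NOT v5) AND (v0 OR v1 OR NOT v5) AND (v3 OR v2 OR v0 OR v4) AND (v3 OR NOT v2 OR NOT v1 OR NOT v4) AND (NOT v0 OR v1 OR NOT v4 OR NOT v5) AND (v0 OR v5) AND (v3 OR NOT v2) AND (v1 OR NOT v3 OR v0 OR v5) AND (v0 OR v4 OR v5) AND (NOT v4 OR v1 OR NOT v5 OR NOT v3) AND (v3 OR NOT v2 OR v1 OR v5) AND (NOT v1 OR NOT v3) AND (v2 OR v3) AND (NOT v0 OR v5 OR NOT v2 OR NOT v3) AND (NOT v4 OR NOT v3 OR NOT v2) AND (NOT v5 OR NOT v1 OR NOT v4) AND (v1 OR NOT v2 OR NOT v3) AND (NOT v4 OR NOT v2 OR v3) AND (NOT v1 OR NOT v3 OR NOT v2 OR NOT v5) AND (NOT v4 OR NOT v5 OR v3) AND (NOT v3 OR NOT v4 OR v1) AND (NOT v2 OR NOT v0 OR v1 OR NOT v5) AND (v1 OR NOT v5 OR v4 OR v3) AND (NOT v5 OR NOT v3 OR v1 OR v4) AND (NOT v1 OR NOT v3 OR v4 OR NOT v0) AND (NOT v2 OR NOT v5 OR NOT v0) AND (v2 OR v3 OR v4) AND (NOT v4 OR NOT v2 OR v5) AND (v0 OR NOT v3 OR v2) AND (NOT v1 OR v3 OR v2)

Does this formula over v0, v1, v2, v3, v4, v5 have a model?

Branch on v0: set v0 = true.
Branch on v3: set v3 = true.
The clause (NOT v1) is unit, so v1 = false.
The clause (NOT v2) is unit, so v2 = false.
The clause (NOT v4) is unit, so v4 = false.
The clause (NOT v5) is unit, so v5 = false.
This assignment satisfies each clause.
A satisfying assignment: v0: true, v1: false, v2: false, v3: true, v4: false, v5: false.

Satisfiable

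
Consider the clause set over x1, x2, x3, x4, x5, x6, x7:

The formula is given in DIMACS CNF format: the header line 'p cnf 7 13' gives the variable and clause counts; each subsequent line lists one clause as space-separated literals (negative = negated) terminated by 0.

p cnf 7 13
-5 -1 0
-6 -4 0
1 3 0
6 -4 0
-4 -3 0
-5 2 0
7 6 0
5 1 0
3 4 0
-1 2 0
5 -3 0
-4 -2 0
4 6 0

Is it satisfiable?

Suppose x5 = True.
The clause (¬x1) is unit, so x1 = False.
The clause (x3) is unit, so x3 = True.
The clause (¬x4) is unit, so x4 = False.
The clause (x2) is unit, so x2 = True.
The clause (x6) is unit, so x6 = True.
No clause remains; x7 is free.
A satisfying assignment: x1=False, x2=True, x3=True, x4=False, x5=True, x6=True, x7=True.

Yes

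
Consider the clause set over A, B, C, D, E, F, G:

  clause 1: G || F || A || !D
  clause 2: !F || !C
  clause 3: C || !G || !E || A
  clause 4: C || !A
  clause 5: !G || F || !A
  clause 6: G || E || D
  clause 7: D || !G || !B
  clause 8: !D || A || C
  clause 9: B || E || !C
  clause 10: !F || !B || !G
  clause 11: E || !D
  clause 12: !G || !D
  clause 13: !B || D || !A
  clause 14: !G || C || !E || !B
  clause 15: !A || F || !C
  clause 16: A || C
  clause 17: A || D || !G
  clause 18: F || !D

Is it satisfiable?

Suppose F = false.
From the singleton clause (!D), D = false.
Suppose C = true.
From the singleton clause (!A), A = false.
From the singleton clause (!G), G = false.
From the singleton clause (E), E = true.
All clauses hold; B can take either value.
A satisfying assignment: A: false, B: false, C: true, D: false, E: true, F: false, G: false.

Satisfiable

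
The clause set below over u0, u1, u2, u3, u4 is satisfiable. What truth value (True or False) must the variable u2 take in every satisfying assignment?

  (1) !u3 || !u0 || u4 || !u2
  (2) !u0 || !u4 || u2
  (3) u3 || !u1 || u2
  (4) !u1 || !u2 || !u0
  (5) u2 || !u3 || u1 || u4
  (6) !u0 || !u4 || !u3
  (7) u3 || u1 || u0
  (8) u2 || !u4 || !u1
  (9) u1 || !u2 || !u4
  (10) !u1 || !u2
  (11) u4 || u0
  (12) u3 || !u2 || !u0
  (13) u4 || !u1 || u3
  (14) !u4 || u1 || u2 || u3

False

Suppose u2 = true.
From the singleton clause (!u1), u1 = false.
From the singleton clause (!u4), u4 = false.
From the singleton clause (u0), u0 = true.
From the singleton clause (!u3), u3 = false.
Now (u3) is unsatisfied and unit — conflict.
So every satisfying assignment has u2 = False.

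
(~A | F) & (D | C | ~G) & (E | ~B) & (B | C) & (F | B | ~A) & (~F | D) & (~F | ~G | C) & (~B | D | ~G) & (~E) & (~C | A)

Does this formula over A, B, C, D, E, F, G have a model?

The clause (~E) is unit, so E = 0.
The clause (~B) is unit, so B = 0.
The clause (C) is unit, so C = 1.
The clause (A) is unit, so A = 1.
The clause (F) is unit, so F = 1.
The clause (D) is unit, so D = 1.
All clauses hold; G can take either value.
A satisfying assignment: A ↦ 1, B ↦ 0, C ↦ 1, D ↦ 1, E ↦ 0, F ↦ 1, G ↦ 1.

Satisfiable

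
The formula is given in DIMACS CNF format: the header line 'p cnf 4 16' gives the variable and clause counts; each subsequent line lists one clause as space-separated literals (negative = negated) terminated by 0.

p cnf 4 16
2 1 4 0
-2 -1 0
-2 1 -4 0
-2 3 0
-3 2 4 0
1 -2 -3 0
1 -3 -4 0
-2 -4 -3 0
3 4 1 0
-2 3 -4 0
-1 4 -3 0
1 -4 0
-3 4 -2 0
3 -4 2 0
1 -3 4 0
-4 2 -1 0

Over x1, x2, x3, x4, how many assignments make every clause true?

1

There are 2^4 = 16 truth assignments over (x1, x2, x3, x4).
Check each against the 16 clauses (columns in the order x1, x2, x3, x4):
  F F F F  ✗ fails (x2 ∨ x1 ∨ x4)
  F F F T  ✗ fails (x1 ∨ ¬x4)
  F F T F  ✗ fails (x2 ∨ x1 ∨ x4)
  F F T T  ✗ fails (x1 ∨ ¬x3 ∨ ¬x4)
  F T F F  ✗ fails (¬x2 ∨ x3)
  F T F T  ✗ fails (¬x2 ∨ x1 ∨ ¬x4)
  F T T F  ✗ fails (x1 ∨ ¬x2 ∨ ¬x3)
  F T T T  ✗ fails (¬x2 ∨ x1 ∨ ¬x4)
  T F F F  ✓ satisfies all
  T F F T  ✗ fails (x3 ∨ ¬x4 ∨ x2)
  T F T F  ✗ fails (¬x3 ∨ x2 ∨ x4)
  T F T T  ✗ fails (¬x4 ∨ x2 ∨ ¬x1)
  T T F F  ✗ fails (¬x2 ∨ ¬x1)
  T T F T  ✗ fails (¬x2 ∨ ¬x1)
  T T T F  ✗ fails (¬x2 ∨ ¬x1)
  T T T T  ✗ fails (¬x2 ∨ ¬x1)
1 of the 16 rows is a model.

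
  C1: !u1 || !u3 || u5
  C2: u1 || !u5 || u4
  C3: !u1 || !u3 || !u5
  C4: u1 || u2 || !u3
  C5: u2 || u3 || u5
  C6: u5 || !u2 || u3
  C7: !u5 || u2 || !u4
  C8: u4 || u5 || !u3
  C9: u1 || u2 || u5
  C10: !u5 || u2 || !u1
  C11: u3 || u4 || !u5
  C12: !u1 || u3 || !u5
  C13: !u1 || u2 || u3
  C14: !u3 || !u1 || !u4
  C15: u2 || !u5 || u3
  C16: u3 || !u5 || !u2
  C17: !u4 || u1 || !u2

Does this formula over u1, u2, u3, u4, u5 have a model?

No, unsatisfiable

Branch on u1: set u1 = false.
Branch on u5: set u5 = false.
(u2) alone gives u2 = true.
(u3) alone gives u3 = true.
(u4) alone gives u4 = true.
That conflicts with the unit clause (!u4).
Backtrack on u5: now try u5 = true.
(u4) alone gives u4 = true.
(u2) alone gives u2 = true.
That conflicts with the unit clause (!u2).
Either choice for u5 ends in contradiction.
Backtrack on u1: now try u1 = true.
Branch on u3: set u3 = false.
(!u5) alone gives u5 = false.
(u2) alone gives u2 = true.
That conflicts with the unit clause (!u2).
Backtrack on u3: now try u3 = true.
(u5) alone gives u5 = true.
That conflicts with the unit clause (!u5).
Either choice for u3 ends in contradiction.
Either choice for u1 ends in contradiction.
No assignment satisfies every clause.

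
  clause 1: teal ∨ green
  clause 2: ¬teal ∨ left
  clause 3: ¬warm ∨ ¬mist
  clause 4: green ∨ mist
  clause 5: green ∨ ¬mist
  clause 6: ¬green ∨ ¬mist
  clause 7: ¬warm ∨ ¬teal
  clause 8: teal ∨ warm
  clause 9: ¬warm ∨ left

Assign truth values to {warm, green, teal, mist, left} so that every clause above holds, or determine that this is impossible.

warm=True, green=True, teal=False, mist=False, left=True

Case teal = False:
From the singleton clause (green), green = True.
From the singleton clause (¬mist), mist = False.
From the singleton clause (warm), warm = True.
From the singleton clause (left), left = True.
All clauses are satisfied.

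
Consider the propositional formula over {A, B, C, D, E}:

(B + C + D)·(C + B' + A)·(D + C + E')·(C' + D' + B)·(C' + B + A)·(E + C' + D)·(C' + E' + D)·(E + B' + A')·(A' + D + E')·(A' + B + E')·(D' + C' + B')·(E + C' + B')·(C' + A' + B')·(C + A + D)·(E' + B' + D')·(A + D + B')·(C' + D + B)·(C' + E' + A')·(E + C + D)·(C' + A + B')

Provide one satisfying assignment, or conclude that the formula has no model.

A=1, B=0, C=0, D=1, E=0

Suppose B = 0.
Suppose C = 0.
Unit clause (D) forces D = 1.
Suppose A = 1.
Unit clause (E') forces E = 0.
All clauses are satisfied.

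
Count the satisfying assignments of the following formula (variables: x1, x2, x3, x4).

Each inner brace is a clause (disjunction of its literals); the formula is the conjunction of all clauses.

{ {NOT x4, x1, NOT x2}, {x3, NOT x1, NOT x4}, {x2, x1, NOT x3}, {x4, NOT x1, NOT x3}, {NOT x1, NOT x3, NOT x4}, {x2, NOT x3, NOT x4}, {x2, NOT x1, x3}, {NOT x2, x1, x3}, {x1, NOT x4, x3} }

There are 2^4 = 16 truth assignments over (x1, x2, x3, x4).
Check each against the 9 clauses (columns in the order x1, x2, x3, x4):
  F F F F  ✓ satisfies all
  F F F T  ✗ fails (x1 OR NOT x4 OR x3)
  F F T F  ✗ fails (x2 OR x1 OR NOT x3)
  F F T T  ✗ fails (x2 OR x1 OR NOT x3)
  F T F F  ✗ fails (NOT x2 OR x1 OR x3)
  F T F T  ✗ fails (NOT x4 OR x1 OR NOT x2)
  F T T F  ✓ satisfies all
  F T T T  ✗ fails (NOT x4 OR x1 OR NOT x2)
  T F F F  ✗ fails (x2 OR NOT x1 OR x3)
  T F F T  ✗ fails (x3 OR NOT x1 OR NOT x4)
  T F T F  ✗ fails (x4 OR NOT x1 OR NOT x3)
  T F T T  ✗ fails (NOT x1 OR NOT x3 OR NOT x4)
  T T F F  ✓ satisfies all
  T T F T  ✗ fails (x3 OR NOT x1 OR NOT x4)
  T T T F  ✗ fails (x4 OR NOT x1 OR NOT x3)
  T T T T  ✗ fails (NOT x1 OR NOT x3 OR NOT x4)
3 of the 16 rows are models.

3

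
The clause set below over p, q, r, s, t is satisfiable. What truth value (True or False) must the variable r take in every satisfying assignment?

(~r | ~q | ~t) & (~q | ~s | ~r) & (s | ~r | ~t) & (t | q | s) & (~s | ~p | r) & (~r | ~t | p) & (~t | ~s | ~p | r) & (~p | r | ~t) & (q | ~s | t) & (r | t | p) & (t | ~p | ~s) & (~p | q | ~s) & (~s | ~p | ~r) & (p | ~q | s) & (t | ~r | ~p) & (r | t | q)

Suppose r = 1.
Suppose q = 0.
Suppose s = 1.
Unit clause (t) forces t = 1.
Unit clause (p) forces p = 1.
But (~p) is also a unit clause — contradiction.
That branch fails; take s = 0 instead.
Unit clause (~t) forces t = 0.
But (t) is also a unit clause — contradiction.
Either choice for s ends in contradiction.
That branch fails; take q = 1 instead.
Unit clause (~t) forces t = 0.
Unit clause (~s) forces s = 0.
Unit clause (p) forces p = 1.
But (~p) is also a unit clause — contradiction.
Either choice for q ends in contradiction.
So every satisfying assignment has r = False.

False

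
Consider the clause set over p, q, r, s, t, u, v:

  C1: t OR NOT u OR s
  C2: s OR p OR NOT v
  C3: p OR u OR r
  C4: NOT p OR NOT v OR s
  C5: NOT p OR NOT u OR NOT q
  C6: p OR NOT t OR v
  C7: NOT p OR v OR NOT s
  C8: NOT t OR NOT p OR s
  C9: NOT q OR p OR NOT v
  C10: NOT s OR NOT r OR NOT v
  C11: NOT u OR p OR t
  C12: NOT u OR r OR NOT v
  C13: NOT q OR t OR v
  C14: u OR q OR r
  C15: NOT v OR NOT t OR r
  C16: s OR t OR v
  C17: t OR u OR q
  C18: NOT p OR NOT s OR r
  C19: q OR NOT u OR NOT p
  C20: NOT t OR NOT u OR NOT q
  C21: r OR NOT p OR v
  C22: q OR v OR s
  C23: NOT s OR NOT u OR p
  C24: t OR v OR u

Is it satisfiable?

Try t = true.
Try p = true.
Unit clause (s) forces s = true.
Unit clause (v) forces v = true.
Unit clause (NOT r) forces r = false.
Now (r) is unsatisfied and unit — conflict.
That branch fails; take p = false instead.
Unit clause (v) forces v = true.
Unit clause (s) forces s = true.
Unit clause (NOT q) forces q = false.
Unit clause (NOT r) forces r = false.
Now (r) is unsatisfied and unit — conflict.
Neither p = true nor p = false works.
That branch fails; take t = false instead.
Try u = false.
Unit clause (q) forces q = true.
Unit clause (v) forces v = true.
Unit clause (p) forces p = true.
Unit clause (s) forces s = true.
Unit clause (NOT r) forces r = false.
Now (r) is unsatisfied and unit — conflict.
That branch fails; take u = true instead.
Unit clause (s) forces s = true.
Unit clause (p) forces p = true.
Unit clause (NOT q) forces q = false.
Now (q) is unsatisfied and unit — conflict.
Neither u = true nor u = false works.
Neither t = true nor t = false works.
No assignment satisfies every clause.

No, unsatisfiable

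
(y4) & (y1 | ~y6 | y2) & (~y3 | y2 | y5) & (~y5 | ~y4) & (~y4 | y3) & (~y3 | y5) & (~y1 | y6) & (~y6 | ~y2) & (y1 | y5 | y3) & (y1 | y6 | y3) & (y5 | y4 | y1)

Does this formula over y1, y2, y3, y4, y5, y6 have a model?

Unsatisfiable

Unit clause (y4) forces y4 = 1.
Unit clause (~y5) forces y5 = 0.
Unit clause (y3) forces y3 = 1.
Now (~y3) is unsatisfied and unit — conflict.
No assignment satisfies every clause.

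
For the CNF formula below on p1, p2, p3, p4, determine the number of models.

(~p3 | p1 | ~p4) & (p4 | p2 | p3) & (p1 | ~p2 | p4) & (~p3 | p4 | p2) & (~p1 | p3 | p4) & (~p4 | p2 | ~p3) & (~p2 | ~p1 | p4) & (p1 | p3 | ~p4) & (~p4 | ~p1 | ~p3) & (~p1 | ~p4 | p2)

There are 2^4 = 16 truth assignments over (p1, p2, p3, p4).
Split on p3. With p3 = 1, the clauses containing p3 are satisfied and ~p3 drops from the rest; 0 of the 2^3 = 8 assignments to the other variables satisfy what remains.
With p3 = 0, by the same count on the reduced clause set, 1 assignment works.
(One model: p1=T, p2=T, p3=F, p4=T.)
Total: 0 + 1 = 1.

1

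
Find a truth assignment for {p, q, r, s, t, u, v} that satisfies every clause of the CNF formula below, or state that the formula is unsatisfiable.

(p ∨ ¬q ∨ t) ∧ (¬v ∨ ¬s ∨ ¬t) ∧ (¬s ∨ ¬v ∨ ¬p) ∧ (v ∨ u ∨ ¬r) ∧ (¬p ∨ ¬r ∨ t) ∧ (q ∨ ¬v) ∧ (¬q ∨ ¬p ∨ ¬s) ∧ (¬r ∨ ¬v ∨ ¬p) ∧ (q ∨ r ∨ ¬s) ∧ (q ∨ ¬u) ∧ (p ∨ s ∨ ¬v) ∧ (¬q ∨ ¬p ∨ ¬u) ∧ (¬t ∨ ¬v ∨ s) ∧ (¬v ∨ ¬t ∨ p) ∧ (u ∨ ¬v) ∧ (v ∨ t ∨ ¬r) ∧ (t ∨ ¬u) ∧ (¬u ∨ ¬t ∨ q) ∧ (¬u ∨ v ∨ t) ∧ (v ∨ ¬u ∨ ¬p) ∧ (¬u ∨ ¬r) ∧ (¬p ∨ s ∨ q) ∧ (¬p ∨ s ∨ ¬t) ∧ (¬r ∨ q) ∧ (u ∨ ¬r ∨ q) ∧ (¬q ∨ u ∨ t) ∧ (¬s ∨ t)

p ↦ False,  q ↦ True,  r ↦ False,  s ↦ False,  t ↦ True,  u ↦ False,  v ↦ False

Case q = True:
Case p = False:
(t) alone gives t = True.
(¬v) alone gives v = False.
Case u = False:
(¬r) alone gives r = False.
No clause remains; s is free.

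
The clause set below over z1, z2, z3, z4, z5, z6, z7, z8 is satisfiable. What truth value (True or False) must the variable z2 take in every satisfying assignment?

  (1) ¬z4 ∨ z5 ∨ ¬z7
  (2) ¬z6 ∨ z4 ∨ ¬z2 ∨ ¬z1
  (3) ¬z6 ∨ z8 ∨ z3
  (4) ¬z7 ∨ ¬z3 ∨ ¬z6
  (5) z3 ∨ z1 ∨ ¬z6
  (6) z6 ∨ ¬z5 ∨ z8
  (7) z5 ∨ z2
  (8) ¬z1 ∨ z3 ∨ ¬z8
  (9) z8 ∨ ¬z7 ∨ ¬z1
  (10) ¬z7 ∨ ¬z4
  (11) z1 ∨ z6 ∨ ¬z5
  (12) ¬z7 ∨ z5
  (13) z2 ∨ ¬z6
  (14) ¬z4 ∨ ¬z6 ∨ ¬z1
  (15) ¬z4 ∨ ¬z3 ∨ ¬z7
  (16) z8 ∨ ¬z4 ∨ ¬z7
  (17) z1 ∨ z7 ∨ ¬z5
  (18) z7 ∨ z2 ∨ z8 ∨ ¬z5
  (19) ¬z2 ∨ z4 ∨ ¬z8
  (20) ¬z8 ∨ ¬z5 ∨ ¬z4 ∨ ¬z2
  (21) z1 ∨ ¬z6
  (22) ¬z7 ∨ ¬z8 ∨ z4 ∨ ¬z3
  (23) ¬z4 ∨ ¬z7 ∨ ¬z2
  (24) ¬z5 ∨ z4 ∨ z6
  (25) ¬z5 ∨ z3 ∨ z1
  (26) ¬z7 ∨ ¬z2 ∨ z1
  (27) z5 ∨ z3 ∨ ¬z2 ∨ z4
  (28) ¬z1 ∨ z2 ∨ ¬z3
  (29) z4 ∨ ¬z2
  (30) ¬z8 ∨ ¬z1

Suppose z2 = False.
From the singleton clause (z5), z5 = True.
From the singleton clause (¬z6), z6 = False.
From the singleton clause (z8), z8 = True.
From the singleton clause (z1), z1 = True.
Now (¬z1) is unsatisfied and unit — conflict.
So every satisfying assignment has z2 = True.

True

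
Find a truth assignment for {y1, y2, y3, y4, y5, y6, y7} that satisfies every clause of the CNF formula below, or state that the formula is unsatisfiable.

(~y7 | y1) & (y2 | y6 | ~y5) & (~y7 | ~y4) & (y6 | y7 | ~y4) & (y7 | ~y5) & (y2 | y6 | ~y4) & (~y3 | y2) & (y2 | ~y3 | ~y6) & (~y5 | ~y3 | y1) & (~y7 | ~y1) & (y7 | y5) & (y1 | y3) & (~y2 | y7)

UNSATISFIABLE

Case y7 = 0:
The clause (~y5) is unit, so y5 = 0.
Now (y5) is unsatisfied and unit — conflict.
Backtrack on y7: now try y7 = 1.
The clause (y1) is unit, so y1 = 1.
Now (~y1) is unsatisfied and unit — conflict.
Neither y7 = 1 nor y7 = 0 works.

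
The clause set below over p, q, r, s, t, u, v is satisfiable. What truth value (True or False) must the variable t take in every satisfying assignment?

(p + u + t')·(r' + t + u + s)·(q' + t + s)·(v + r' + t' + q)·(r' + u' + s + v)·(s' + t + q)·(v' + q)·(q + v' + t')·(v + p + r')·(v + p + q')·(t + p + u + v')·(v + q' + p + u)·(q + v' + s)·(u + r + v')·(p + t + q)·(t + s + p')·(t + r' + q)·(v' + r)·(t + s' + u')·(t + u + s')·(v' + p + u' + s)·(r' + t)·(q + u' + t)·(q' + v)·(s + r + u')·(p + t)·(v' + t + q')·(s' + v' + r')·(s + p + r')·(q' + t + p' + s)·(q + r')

True

Suppose t = 0.
From the singleton clause (r'), r = 0.
From the singleton clause (v'), v = 0.
From the singleton clause (q'), q = 0.
From the singleton clause (s'), s = 0.
From the singleton clause (p), p = 1.
Now (p') is unsatisfied and unit — conflict.
So every satisfying assignment has t = True.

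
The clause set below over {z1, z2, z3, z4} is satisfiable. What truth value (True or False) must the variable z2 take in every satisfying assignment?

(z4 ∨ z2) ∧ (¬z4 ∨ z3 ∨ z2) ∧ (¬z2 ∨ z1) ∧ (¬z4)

Suppose z2 = False.
The clause (z4) is unit, so z4 = True.
But (¬z4) is also a unit clause — contradiction.
So every satisfying assignment has z2 = True.

True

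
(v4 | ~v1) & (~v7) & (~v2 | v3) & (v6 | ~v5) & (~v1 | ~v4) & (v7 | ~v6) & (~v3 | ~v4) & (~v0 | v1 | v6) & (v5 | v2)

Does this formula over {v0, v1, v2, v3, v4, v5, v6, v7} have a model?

Yes, satisfiable

(~v7) alone gives v7 = 0.
(~v6) alone gives v6 = 0.
(~v5) alone gives v5 = 0.
(v2) alone gives v2 = 1.
(v3) alone gives v3 = 1.
(~v4) alone gives v4 = 0.
(~v1) alone gives v1 = 0.
(~v0) alone gives v0 = 0.
Every clause now holds.
A satisfying assignment: v0: 0,  v1: 0,  v2: 1,  v3: 1,  v4: 0,  v5: 0,  v6: 0,  v7: 0.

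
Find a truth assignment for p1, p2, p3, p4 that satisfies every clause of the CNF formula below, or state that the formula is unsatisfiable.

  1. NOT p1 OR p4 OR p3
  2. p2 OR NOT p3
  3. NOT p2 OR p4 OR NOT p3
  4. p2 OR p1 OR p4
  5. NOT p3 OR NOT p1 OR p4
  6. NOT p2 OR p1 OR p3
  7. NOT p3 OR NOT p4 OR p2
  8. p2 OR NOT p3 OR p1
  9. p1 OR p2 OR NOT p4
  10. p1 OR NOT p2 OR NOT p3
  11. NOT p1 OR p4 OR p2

Branch on p2: set p2 = true.
Branch on p4: set p4 = true.
Branch on p1: set p1 = true.
Every clause is now satisfied; p3 is unconstrained.

p1 ↦ true,  p2 ↦ true,  p3 ↦ true,  p4 ↦ true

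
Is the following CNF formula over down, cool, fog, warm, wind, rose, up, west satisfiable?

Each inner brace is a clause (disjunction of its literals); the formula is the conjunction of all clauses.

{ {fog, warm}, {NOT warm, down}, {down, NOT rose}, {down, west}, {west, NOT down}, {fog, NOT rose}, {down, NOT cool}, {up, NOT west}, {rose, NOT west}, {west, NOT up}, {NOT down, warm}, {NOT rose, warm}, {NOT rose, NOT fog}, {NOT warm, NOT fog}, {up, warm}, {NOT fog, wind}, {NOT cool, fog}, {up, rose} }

No, unsatisfiable

Try fog = true.
From the singleton clause (NOT rose), rose = false.
From the singleton clause (NOT west), west = false.
From the singleton clause (down), down = true.
Now (NOT down) is unsatisfied and unit — conflict.
Undo fog and try fog = false.
From the singleton clause (warm), warm = true.
From the singleton clause (down), down = true.
From the singleton clause (west), west = true.
From the singleton clause (NOT rose), rose = false.
Now (rose) is unsatisfied and unit — conflict.
Neither fog = true nor fog = false works.
No assignment satisfies every clause.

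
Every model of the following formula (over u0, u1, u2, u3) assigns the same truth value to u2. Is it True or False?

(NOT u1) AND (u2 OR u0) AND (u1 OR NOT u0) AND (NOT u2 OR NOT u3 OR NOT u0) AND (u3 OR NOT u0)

Suppose u2 = false.
From the singleton clause (NOT u1), u1 = false.
From the singleton clause (u0), u0 = true.
But (NOT u0) is also a unit clause — contradiction.
So every satisfying assignment has u2 = True.

True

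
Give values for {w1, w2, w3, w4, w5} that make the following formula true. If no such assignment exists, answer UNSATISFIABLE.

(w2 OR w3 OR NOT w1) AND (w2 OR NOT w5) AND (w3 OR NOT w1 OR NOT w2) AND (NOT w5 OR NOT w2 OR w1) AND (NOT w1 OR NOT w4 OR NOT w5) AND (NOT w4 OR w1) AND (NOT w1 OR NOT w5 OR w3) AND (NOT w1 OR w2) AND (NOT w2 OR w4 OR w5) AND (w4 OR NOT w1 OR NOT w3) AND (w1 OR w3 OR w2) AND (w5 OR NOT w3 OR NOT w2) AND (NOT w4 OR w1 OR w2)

Try w2 = false.
(NOT w5) alone gives w5 = false.
(NOT w1) alone gives w1 = false.
(NOT w4) alone gives w4 = false.
(w3) alone gives w3 = true.
This assignment satisfies each clause.

w1 ↦ false,  w2 ↦ false,  w3 ↦ true,  w4 ↦ false,  w5 ↦ false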